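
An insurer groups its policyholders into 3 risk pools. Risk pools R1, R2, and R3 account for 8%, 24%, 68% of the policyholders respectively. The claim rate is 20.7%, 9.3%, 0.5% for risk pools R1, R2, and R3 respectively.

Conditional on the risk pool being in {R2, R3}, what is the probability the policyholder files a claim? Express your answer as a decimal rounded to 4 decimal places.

Let S = {R2, R3}.
P(S) = 0.24 + 0.68 = 0.92.
P(C ∩ S) = 0.093·0.24 + 0.005·0.68 = 0.02232 + 0.0034 = 0.02572.
P(C | S) = 0.02572 / 0.92 = 0.027957…

P(C|S) ≈ 0.0280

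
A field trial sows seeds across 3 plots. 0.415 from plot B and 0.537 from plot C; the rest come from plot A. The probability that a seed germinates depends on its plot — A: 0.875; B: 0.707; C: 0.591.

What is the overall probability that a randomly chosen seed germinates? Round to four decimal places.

0.6528

P(A) = 1 − (0.415 + 0.537) = 0.048.
P(G) = P(G|A)·P(A) + P(G|B)·P(B) + P(G|C)·P(C)
      = 0.875·0.048 + 0.707·0.415 + 0.591·0.537
      = 0.042 + 0.293405 + 0.317367 = 0.652772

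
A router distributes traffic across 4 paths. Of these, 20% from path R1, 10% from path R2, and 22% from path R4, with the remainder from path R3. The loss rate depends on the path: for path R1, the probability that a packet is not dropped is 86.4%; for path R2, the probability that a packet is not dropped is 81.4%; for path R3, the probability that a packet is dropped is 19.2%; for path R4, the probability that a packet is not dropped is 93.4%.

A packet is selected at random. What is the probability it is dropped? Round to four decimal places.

P(R3) = 1 − (0.2 + 0.1 + 0.22) = 0.48.
P(L|R1) = 1 − 0.864 = 0.136.
P(L|R2) = 1 − 0.814 = 0.186.
P(L|R4) = 1 − 0.934 = 0.066.
Summing over the partition,
P(L) = P(L|R1)·P(R1) + P(L|R2)·P(R2) + P(L|R3)·P(R3) + P(L|R4)·P(R4)
      = 0.136·0.2 + 0.186·0.1 + 0.192·0.48 + 0.066·0.22
      = 0.0272 + 0.0186 + 0.09216 + 0.01452 = 0.15248

P(L) ≈ 0.1525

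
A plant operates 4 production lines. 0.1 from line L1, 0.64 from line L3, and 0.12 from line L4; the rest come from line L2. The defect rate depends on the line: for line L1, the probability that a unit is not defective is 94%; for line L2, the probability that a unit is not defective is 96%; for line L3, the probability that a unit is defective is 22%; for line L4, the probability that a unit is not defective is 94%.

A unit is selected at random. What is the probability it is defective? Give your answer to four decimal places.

P(L2) = 1 − (0.1 + 0.64 + 0.12) = 0.14.
P(D|L1) = 1 − 0.94 = 0.06.
P(D|L2) = 1 − 0.96 = 0.04.
P(D|L4) = 1 − 0.94 = 0.06.
Using total probability over the partition,
P(D) = P(D|L1)·P(L1) + P(D|L2)·P(L2) + P(D|L3)·P(L3) + P(D|L4)·P(L4)
      = 0.06·0.1 + 0.04·0.14 + 0.22·0.64 + 0.06·0.12
      = 0.006 + 0.0056 + 0.1408 + 0.0072 = 0.1596

0.1596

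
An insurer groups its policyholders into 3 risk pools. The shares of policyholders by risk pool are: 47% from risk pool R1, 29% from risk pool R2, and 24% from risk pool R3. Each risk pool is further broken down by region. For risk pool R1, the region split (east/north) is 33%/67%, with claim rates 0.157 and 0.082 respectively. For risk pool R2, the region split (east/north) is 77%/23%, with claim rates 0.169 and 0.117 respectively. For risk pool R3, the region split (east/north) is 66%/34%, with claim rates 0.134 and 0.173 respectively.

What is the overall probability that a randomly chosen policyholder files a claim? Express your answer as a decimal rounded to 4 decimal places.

0.1311

P(C|R1) = 0.33·0.157 + 0.67·0.082 = 0.05181 + 0.05494 = 0.10675
P(C|R2) = 0.77·0.169 + 0.23·0.117 = 0.13013 + 0.02691 = 0.15704
P(C|R3) = 0.66·0.134 + 0.34·0.173 = 0.08844 + 0.05882 = 0.14726
By total probability over the outer partition,
P(C) = 0.47·0.10675 + 0.29·0.15704 + 0.24·0.14726
      = 0.0501725 + 0.0455416 + 0.0353424 = 0.1310565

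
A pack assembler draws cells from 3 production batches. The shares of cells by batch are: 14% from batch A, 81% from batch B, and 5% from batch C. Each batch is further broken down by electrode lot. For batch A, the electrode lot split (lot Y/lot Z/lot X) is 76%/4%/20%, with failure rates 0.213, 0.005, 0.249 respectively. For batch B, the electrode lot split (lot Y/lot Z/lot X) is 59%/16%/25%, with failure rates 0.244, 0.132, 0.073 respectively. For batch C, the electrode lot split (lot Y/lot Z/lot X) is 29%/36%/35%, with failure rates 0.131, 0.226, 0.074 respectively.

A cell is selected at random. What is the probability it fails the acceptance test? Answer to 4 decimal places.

P(F) ≈ 0.1854

P(F|A) = 0.76·0.213 + 0.04·0.005 + 0.2·0.249 = 0.16188 + 0.0002 + 0.0498 = 0.21188
P(F|B) = 0.59·0.244 + 0.16·0.132 + 0.25·0.073 = 0.14396 + 0.02112 + 0.01825 = 0.18333
P(F|C) = 0.29·0.131 + 0.36·0.226 + 0.35·0.074 = 0.03799 + 0.08136 + 0.0259 = 0.14525
Then overall,
P(F) = 0.14·0.21188 + 0.81·0.18333 + 0.05·0.14525
      = 0.0296632 + 0.1484973 + 0.0072625 = 0.185423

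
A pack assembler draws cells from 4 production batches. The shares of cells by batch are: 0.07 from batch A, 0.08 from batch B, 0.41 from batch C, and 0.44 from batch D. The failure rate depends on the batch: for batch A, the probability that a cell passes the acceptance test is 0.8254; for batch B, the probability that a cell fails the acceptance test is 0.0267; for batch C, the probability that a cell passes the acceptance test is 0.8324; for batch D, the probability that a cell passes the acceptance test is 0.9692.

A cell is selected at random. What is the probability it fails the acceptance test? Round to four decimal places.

0.0966

P(F|A) = 1 − 0.8254 = 0.1746.
P(F|C) = 1 − 0.8324 = 0.1676.
P(F|D) = 1 − 0.9692 = 0.0308.
P(F) = P(F|A)·P(A) + P(F|B)·P(B) + P(F|C)·P(C) + P(F|D)·P(D)
      = 0.1746·0.07 + 0.0267·0.08 + 0.1676·0.41 + 0.0308·0.44
      = 0.012222 + 0.002136 + 0.068716 + 0.013552 = 0.096626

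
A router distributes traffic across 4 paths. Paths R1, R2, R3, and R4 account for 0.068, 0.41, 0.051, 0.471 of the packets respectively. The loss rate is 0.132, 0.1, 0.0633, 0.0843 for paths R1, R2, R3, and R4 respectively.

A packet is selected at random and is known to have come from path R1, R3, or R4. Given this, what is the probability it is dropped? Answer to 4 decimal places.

Let S = {R1, R3, R4}.
P(S) = 0.068 + 0.051 + 0.471 = 0.59.
P(L ∩ S) = 0.132·0.068 + 0.0633·0.051 + 0.0843·0.471 = 0.008976 + 0.0032283 + 0.0397053 = 0.0519096.
P(L | S) = 0.0519096 / 0.59 = 0.087982…

P(L|S) ≈ 0.0880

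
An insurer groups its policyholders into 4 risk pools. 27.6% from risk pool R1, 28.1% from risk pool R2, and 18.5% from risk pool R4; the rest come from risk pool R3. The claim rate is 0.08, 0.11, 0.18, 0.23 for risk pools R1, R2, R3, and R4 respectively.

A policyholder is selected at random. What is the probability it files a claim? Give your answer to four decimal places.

P(R3) = 1 − (0.276 + 0.281 + 0.185) = 0.258.
By the law of total probability,
P(C) = P(C|R1)·P(R1) + P(C|R2)·P(R2) + P(C|R3)·P(R3) + P(C|R4)·P(R4)
      = 0.08·0.276 + 0.11·0.281 + 0.18·0.258 + 0.23·0.185
      = 0.02208 + 0.03091 + 0.04644 + 0.04255 = 0.14198

P(C) ≈ 0.1420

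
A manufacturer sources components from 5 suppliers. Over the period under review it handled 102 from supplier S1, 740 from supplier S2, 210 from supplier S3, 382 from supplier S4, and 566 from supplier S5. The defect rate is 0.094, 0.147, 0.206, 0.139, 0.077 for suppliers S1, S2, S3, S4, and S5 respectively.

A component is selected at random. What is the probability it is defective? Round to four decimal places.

P(D) ≈ 0.1292

Total: 102 + 740 + 210 + 382 + 566 = 2000.
P(S1) = 102/2000 = 0.051. P(S2) = 740/2000 = 0.37. P(S3) = 210/2000 = 0.105. P(S4) = 382/2000 = 0.191. P(S5) = 566/2000 = 0.283.
Using total probability over the partition,
P(D) = P(D|S1)·P(S1) + P(D|S2)·P(S2) + P(D|S3)·P(S3) + P(D|S4)·P(S4) + P(D|S5)·P(S5)
      = 0.094·0.051 + 0.147·0.37 + 0.206·0.105 + 0.139·0.191 + 0.077·0.283
      = 0.004794 + 0.05439 + 0.02163 + 0.026549 + 0.021791 = 0.129154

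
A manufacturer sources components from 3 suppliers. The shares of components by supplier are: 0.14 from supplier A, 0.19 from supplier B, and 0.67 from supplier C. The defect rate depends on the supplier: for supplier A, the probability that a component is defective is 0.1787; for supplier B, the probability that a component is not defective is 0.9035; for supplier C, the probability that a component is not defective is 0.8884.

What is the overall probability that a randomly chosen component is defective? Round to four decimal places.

P(D) ≈ 0.1181

P(D|B) = 1 − 0.9035 = 0.0965.
P(D|C) = 1 − 0.8884 = 0.1116.
P(D) = P(D|A)·P(A) + P(D|B)·P(B) + P(D|C)·P(C)
      = 0.1787·0.14 + 0.0965·0.19 + 0.1116·0.67
      = 0.025018 + 0.018335 + 0.074772 = 0.118125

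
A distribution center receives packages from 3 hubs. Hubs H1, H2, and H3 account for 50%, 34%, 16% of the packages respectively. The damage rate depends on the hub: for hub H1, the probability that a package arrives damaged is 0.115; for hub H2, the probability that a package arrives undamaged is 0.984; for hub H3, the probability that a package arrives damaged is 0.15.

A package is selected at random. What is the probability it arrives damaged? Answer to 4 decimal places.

P(D|H2) = 1 − 0.984 = 0.016.
By the law of total probability,
P(D) = P(D|H1)·P(H1) + P(D|H2)·P(H2) + P(D|H3)·P(H3)
      = 0.115·0.5 + 0.016·0.34 + 0.15·0.16
      = 0.0575 + 0.00544 + 0.024 = 0.08694

P(D) ≈ 0.0869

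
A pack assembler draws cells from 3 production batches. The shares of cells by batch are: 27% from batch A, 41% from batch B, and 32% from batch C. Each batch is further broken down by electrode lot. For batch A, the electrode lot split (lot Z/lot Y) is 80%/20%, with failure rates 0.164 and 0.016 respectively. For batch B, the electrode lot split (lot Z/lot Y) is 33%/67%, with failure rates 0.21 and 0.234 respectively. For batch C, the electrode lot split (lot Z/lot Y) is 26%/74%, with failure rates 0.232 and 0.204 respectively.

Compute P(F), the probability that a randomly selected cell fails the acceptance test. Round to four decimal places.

P(F|A) = 0.8·0.164 + 0.2·0.016 = 0.1312 + 0.0032 = 0.1344
P(F|B) = 0.33·0.21 + 0.67·0.234 = 0.0693 + 0.15678 = 0.22608
P(F|C) = 0.26·0.232 + 0.74·0.204 = 0.06032 + 0.15096 = 0.21128
Then overall,
P(F) = 0.27·0.1344 + 0.41·0.22608 + 0.32·0.21128
      = 0.036288 + 0.0926928 + 0.0676096 = 0.1965904

P(F) ≈ 0.1966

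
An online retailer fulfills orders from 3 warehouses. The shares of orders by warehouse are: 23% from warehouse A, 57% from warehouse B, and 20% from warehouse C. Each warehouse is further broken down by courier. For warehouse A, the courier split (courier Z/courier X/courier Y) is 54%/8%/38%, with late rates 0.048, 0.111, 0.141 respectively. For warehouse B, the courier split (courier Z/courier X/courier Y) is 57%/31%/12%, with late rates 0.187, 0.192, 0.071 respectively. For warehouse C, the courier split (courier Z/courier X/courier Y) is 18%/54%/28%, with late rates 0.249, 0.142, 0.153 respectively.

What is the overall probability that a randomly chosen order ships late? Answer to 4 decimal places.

P(L|A) = 0.54·0.048 + 0.08·0.111 + 0.38·0.141 = 0.02592 + 0.00888 + 0.05358 = 0.08838
P(L|B) = 0.57·0.187 + 0.31·0.192 + 0.12·0.071 = 0.10659 + 0.05952 + 0.00852 = 0.17463
P(L|C) = 0.18·0.249 + 0.54·0.142 + 0.28·0.153 = 0.04482 + 0.07668 + 0.04284 = 0.16434
Then overall,
P(L) = 0.23·0.08838 + 0.57·0.17463 + 0.2·0.16434
      = 0.0203274 + 0.0995391 + 0.032868 = 0.1527345

0.1527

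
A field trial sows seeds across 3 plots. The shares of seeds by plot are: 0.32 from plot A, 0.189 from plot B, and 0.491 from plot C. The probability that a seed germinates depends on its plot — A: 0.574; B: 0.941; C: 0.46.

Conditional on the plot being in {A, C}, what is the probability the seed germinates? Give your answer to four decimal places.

Let S = {A, C}.
P(S) = 0.32 + 0.491 = 0.811.
P(G ∩ S) = 0.574·0.32 + 0.46·0.491 = 0.18368 + 0.22586 = 0.40954.
P(G | S) = 0.40954 / 0.811 = 0.504982…

0.5050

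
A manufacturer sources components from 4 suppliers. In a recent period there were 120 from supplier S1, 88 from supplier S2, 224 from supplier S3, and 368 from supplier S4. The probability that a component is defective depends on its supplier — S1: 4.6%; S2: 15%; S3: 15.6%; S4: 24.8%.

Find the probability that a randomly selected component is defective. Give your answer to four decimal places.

Total: 120 + 88 + 224 + 368 = 800.
P(S1) = 120/800 = 0.15. P(S2) = 88/800 = 0.11. P(S3) = 224/800 = 0.28. P(S4) = 368/800 = 0.46.
Using total probability over the partition,
P(D) = P(D|S1)·P(S1) + P(D|S2)·P(S2) + P(D|S3)·P(S3) + P(D|S4)·P(S4)
      = 0.046·0.15 + 0.15·0.11 + 0.156·0.28 + 0.248·0.46
      = 0.0069 + 0.0165 + 0.04368 + 0.11408 = 0.18116

0.1812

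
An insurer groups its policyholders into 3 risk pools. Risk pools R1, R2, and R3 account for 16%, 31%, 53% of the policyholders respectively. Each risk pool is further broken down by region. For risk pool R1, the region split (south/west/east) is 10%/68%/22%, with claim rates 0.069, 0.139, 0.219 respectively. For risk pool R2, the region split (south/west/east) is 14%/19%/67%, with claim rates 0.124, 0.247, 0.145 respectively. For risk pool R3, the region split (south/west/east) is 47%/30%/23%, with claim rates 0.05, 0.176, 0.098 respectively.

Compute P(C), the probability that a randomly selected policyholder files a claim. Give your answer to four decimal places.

P(C) ≈ 0.1264

P(C|R1) = 0.1·0.069 + 0.68·0.139 + 0.22·0.219 = 0.0069 + 0.09452 + 0.04818 = 0.1496
P(C|R2) = 0.14·0.124 + 0.19·0.247 + 0.67·0.145 = 0.01736 + 0.04693 + 0.09715 = 0.16144
P(C|R3) = 0.47·0.05 + 0.3·0.176 + 0.23·0.098 = 0.0235 + 0.0528 + 0.02254 = 0.09884
By total probability over the outer partition,
P(C) = 0.16·0.1496 + 0.31·0.16144 + 0.53·0.09884
      = 0.023936 + 0.0500464 + 0.0523852 = 0.1263676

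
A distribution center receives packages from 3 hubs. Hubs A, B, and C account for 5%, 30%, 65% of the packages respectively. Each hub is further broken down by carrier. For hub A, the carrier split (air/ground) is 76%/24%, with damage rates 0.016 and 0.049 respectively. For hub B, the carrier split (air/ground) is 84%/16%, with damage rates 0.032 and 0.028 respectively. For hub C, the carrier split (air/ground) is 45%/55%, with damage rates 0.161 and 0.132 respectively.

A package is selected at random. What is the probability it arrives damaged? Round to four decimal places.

P(D) ≈ 0.1049

P(D|A) = 0.76·0.016 + 0.24·0.049 = 0.01216 + 0.01176 = 0.02392
P(D|B) = 0.84·0.032 + 0.16·0.028 = 0.02688 + 0.00448 = 0.03136
P(D|C) = 0.45·0.161 + 0.55·0.132 = 0.07245 + 0.0726 = 0.14505
By total probability over the outer partition,
P(D) = 0.05·0.02392 + 0.3·0.03136 + 0.65·0.14505
      = 0.001196 + 0.009408 + 0.0942825 = 0.1048865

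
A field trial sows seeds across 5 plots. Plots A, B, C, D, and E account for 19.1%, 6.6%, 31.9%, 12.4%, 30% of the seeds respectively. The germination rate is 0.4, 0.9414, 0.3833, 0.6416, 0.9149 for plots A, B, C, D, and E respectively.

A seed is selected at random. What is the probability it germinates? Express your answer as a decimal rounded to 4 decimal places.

0.6148

P(G) = P(G|A)·P(A) + P(G|B)·P(B) + P(G|C)·P(C) + P(G|D)·P(D) + P(G|E)·P(E)
      = 0.4·0.191 + 0.9414·0.066 + 0.3833·0.319 + 0.6416·0.124 + 0.9149·0.3
      = 0.0764 + 0.0621324 + 0.1222727 + 0.0795584 + 0.27447 = 0.6148335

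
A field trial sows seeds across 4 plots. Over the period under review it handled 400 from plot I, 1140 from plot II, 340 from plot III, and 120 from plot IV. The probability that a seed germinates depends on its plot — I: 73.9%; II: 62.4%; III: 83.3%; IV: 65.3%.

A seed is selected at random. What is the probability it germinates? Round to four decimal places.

P(G) ≈ 0.6843

Total: 400 + 1140 + 340 + 120 = 2000.
P(I) = 400/2000 = 0.2. P(II) = 1140/2000 = 0.57. P(III) = 340/2000 = 0.17. P(IV) = 120/2000 = 0.06.
P(G) = P(G|I)·P(I) + P(G|II)·P(II) + P(G|III)·P(III) + P(G|IV)·P(IV)
      = 0.739·0.2 + 0.624·0.57 + 0.833·0.17 + 0.653·0.06
      = 0.1478 + 0.35568 + 0.14161 + 0.03918 = 0.68427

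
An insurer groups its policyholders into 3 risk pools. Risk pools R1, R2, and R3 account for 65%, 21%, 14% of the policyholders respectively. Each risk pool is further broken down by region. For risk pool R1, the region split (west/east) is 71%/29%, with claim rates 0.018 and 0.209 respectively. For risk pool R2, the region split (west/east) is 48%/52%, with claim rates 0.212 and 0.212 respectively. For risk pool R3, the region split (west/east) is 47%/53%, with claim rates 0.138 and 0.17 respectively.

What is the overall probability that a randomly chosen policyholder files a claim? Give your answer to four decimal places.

P(C|R1) = 0.71·0.018 + 0.29·0.209 = 0.01278 + 0.06061 = 0.07339
P(C|R2) = 0.48·0.212 + 0.52·0.212 = 0.10176 + 0.11024 = 0.212
P(C|R3) = 0.47·0.138 + 0.53·0.17 = 0.06486 + 0.0901 = 0.15496
By total probability over the outer partition,
P(C) = 0.65·0.07339 + 0.21·0.212 + 0.14·0.15496
      = 0.0477035 + 0.04452 + 0.0216944 = 0.1139179

0.1139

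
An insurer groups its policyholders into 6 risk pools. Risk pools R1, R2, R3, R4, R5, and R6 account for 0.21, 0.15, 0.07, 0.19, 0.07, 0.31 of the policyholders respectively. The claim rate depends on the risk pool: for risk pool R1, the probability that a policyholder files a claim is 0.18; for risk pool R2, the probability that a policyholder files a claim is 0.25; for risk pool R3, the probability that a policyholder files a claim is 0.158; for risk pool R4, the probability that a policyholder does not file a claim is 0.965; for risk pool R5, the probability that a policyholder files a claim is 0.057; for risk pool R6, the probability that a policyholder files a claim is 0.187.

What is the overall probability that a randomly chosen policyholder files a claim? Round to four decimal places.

P(C) ≈ 0.1550

P(C|R4) = 1 − 0.965 = 0.035.
P(C) = P(C|R1)·P(R1) + P(C|R2)·P(R2) + P(C|R3)·P(R3) + P(C|R4)·P(R4) + P(C|R5)·P(R5) + P(C|R6)·P(R6)
      = 0.18·0.21 + 0.25·0.15 + 0.158·0.07 + 0.035·0.19 + 0.057·0.07 + 0.187·0.31
      = 0.0378 + 0.0375 + 0.01106 + 0.00665 + 0.00399 + 0.05797 = 0.15497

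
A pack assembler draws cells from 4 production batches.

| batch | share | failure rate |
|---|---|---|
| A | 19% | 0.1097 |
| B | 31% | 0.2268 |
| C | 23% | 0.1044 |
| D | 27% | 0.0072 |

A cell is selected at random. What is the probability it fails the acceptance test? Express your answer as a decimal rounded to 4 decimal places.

P(F) = P(F|A)·P(A) + P(F|B)·P(B) + P(F|C)·P(C) + P(F|D)·P(D)
      = 0.1097·0.19 + 0.2268·0.31 + 0.1044·0.23 + 0.0072·0.27
      = 0.020843 + 0.070308 + 0.024012 + 0.001944 = 0.117107

P(F) ≈ 0.1171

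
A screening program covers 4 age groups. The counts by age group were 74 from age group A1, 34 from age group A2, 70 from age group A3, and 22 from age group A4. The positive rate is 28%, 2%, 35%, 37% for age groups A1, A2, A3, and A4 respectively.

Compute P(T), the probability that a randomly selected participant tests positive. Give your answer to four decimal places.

P(T) ≈ 0.2702

Total: 74 + 34 + 70 + 22 = 200.
P(A1) = 74/200 = 0.37. P(A2) = 34/200 = 0.17. P(A3) = 70/200 = 0.35. P(A4) = 22/200 = 0.11.
By the law of total probability,
P(T) = P(T|A1)·P(A1) + P(T|A2)·P(A2) + P(T|A3)·P(A3) + P(T|A4)·P(A4)
      = 0.28·0.37 + 0.02·0.17 + 0.35·0.35 + 0.37·0.11
      = 0.1036 + 0.0034 + 0.1225 + 0.0407 = 0.2702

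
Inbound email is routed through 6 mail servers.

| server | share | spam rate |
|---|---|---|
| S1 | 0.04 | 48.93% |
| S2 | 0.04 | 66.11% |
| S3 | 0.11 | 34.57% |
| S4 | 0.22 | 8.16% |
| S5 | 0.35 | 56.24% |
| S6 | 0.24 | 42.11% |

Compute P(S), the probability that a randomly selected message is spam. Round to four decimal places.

By the law of total probability,
P(S) = P(S|S1)·P(S1) + P(S|S2)·P(S2) + P(S|S3)·P(S3) + P(S|S4)·P(S4) + P(S|S5)·P(S5) + P(S|S6)·P(S6)
      = 0.4893·0.04 + 0.6611·0.04 + 0.3457·0.11 + 0.0816·0.22 + 0.5624·0.35 + 0.4211·0.24
      = 0.019572 + 0.026444 + 0.038027 + 0.017952 + 0.19684 + 0.101064 = 0.399899

0.3999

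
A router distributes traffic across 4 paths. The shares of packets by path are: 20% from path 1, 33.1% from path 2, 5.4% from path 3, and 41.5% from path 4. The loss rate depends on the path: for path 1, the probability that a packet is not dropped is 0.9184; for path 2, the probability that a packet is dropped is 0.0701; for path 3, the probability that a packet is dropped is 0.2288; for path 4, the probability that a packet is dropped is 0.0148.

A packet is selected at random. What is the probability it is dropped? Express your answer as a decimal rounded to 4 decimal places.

P(L|1) = 1 − 0.9184 = 0.0816.
Using total probability over the partition,
P(L) = P(L|1)·P(1) + P(L|2)·P(2) + P(L|3)·P(3) + P(L|4)·P(4)
      = 0.0816·0.2 + 0.0701·0.331 + 0.2288·0.054 + 0.0148·0.415
      = 0.01632 + 0.0232031 + 0.0123552 + 0.006142 = 0.0580203

0.0580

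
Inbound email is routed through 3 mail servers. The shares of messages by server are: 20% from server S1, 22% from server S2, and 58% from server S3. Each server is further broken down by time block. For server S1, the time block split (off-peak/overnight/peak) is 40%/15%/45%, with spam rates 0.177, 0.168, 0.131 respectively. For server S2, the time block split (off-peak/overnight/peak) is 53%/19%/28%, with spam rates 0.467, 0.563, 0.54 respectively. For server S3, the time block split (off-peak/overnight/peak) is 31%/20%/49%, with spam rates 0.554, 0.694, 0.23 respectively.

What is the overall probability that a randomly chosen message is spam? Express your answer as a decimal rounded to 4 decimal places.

P(S|S1) = 0.4·0.177 + 0.15·0.168 + 0.45·0.131 = 0.0708 + 0.0252 + 0.05895 = 0.15495
P(S|S2) = 0.53·0.467 + 0.19·0.563 + 0.28·0.54 = 0.24751 + 0.10697 + 0.1512 = 0.50568
P(S|S3) = 0.31·0.554 + 0.2·0.694 + 0.49·0.23 = 0.17174 + 0.1388 + 0.1127 = 0.42324
By total probability over the outer partition,
P(S) = 0.2·0.15495 + 0.22·0.50568 + 0.58·0.42324
      = 0.03099 + 0.1112496 + 0.2454792 = 0.3877188

P(S) ≈ 0.3877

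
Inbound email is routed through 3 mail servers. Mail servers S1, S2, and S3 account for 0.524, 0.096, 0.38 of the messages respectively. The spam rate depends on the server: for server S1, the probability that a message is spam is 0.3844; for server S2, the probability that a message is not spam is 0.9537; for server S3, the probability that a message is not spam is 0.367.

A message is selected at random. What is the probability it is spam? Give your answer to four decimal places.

P(S|S2) = 1 − 0.9537 = 0.0463.
P(S|S3) = 1 − 0.367 = 0.633.
Using total probability over the partition,
P(S) = P(S|S1)·P(S1) + P(S|S2)·P(S2) + P(S|S3)·P(S3)
      = 0.3844·0.524 + 0.0463·0.096 + 0.633·0.38
      = 0.2014256 + 0.0044448 + 0.24054 = 0.4464104

0.4464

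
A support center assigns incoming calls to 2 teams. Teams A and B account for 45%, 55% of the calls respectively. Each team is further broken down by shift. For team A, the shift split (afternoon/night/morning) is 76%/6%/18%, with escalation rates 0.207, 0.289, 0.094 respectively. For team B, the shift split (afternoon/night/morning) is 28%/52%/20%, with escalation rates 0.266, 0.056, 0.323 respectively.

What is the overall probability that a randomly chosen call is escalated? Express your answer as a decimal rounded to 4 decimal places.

0.1787

P(E|A) = 0.76·0.207 + 0.06·0.289 + 0.18·0.094 = 0.15732 + 0.01734 + 0.01692 = 0.19158
P(E|B) = 0.28·0.266 + 0.52·0.056 + 0.2·0.323 = 0.07448 + 0.02912 + 0.0646 = 0.1682
By total probability over the outer partition,
P(E) = 0.45·0.19158 + 0.55·0.1682
      = 0.086211 + 0.09251 = 0.178721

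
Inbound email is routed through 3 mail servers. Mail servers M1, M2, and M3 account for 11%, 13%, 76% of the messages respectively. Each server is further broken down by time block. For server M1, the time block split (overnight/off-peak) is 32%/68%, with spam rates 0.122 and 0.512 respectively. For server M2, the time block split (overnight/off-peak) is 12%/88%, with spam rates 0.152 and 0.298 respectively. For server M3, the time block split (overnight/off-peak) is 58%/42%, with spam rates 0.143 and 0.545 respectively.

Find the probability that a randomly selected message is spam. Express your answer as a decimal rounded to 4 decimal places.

P(S|M1) = 0.32·0.122 + 0.68·0.512 = 0.03904 + 0.34816 = 0.3872
P(S|M2) = 0.12·0.152 + 0.88·0.298 = 0.01824 + 0.26224 = 0.28048
P(S|M3) = 0.58·0.143 + 0.42·0.545 = 0.08294 + 0.2289 = 0.31184
Then overall,
P(S) = 0.11·0.3872 + 0.13·0.28048 + 0.76·0.31184
      = 0.042592 + 0.0364624 + 0.2369984 = 0.3160528

P(S) ≈ 0.3161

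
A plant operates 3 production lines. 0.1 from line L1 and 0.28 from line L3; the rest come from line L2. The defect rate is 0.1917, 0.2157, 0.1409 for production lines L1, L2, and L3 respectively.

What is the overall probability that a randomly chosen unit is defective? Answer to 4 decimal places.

P(L2) = 1 − (0.1 + 0.28) = 0.62.
P(D) = P(D|L1)·P(L1) + P(D|L2)·P(L2) + P(D|L3)·P(L3)
      = 0.1917·0.1 + 0.2157·0.62 + 0.1409·0.28
      = 0.01917 + 0.133734 + 0.039452 = 0.192356

P(D) ≈ 0.1924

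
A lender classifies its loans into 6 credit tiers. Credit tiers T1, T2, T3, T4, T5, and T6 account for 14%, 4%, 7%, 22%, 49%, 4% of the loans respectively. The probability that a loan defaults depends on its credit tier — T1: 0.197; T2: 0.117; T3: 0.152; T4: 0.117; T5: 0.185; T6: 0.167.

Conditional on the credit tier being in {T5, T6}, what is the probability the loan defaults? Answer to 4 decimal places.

P(D|S) ≈ 0.1836

Let S = {T5, T6}.
P(S) = 0.49 + 0.04 = 0.53.
P(D ∩ S) = 0.185·0.49 + 0.167·0.04 = 0.09065 + 0.00668 = 0.09733.
P(D | S) = 0.09733 / 0.53 = 0.183642…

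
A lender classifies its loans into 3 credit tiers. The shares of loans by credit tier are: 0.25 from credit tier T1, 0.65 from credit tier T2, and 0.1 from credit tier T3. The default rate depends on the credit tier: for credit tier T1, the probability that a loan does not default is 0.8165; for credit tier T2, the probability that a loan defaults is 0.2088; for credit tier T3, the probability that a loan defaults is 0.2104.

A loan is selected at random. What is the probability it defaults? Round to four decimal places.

0.2026

P(D|T1) = 1 − 0.8165 = 0.1835.
P(D) = P(D|T1)·P(T1) + P(D|T2)·P(T2) + P(D|T3)·P(T3)
      = 0.1835·0.25 + 0.2088·0.65 + 0.2104·0.1
      = 0.045875 + 0.13572 + 0.02104 = 0.202635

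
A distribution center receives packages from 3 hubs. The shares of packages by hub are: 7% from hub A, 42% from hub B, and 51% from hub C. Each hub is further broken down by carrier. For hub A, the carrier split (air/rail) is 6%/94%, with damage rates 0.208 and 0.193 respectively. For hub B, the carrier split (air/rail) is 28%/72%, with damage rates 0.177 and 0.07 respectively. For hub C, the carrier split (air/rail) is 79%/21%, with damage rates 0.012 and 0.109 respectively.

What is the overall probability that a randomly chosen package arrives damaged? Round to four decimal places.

P(D|A) = 0.06·0.208 + 0.94·0.193 = 0.01248 + 0.18142 = 0.1939
P(D|B) = 0.28·0.177 + 0.72·0.07 = 0.04956 + 0.0504 = 0.09996
P(D|C) = 0.79·0.012 + 0.21·0.109 = 0.00948 + 0.02289 = 0.03237
Then overall,
P(D) = 0.07·0.1939 + 0.42·0.09996 + 0.51·0.03237
      = 0.013573 + 0.0419832 + 0.0165087 = 0.0720649

0.0721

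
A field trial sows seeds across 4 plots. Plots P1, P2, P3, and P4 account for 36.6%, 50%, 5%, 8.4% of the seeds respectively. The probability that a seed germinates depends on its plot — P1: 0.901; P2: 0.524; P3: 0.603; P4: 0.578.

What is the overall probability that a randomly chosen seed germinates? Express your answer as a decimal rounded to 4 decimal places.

0.6705

P(G) = P(G|P1)·P(P1) + P(G|P2)·P(P2) + P(G|P3)·P(P3) + P(G|P4)·P(P4)
      = 0.901·0.366 + 0.524·0.5 + 0.603·0.05 + 0.578·0.084
      = 0.329766 + 0.262 + 0.03015 + 0.048552 = 0.670468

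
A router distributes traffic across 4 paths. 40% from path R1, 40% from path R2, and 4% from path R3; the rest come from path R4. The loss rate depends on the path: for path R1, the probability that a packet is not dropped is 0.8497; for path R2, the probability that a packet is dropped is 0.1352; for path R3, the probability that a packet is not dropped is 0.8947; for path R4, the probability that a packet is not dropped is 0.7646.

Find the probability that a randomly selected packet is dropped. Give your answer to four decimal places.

P(R4) = 1 − (0.4 + 0.4 + 0.04) = 0.16.
P(L|R1) = 1 − 0.8497 = 0.1503.
P(L|R3) = 1 − 0.8947 = 0.1053.
P(L|R4) = 1 − 0.7646 = 0.2354.
P(L) = P(L|R1)·P(R1) + P(L|R2)·P(R2) + P(L|R3)·P(R3) + P(L|R4)·P(R4)
      = 0.1503·0.4 + 0.1352·0.4 + 0.1053·0.04 + 0.2354·0.16
      = 0.06012 + 0.05408 + 0.004212 + 0.037664 = 0.156076

P(L) ≈ 0.1561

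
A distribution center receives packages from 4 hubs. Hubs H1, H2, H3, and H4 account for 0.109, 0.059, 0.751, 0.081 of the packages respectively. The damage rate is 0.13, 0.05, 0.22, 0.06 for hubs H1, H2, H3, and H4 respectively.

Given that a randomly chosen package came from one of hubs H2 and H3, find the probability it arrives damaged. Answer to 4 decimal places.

0.2076

Let S = {H2, H3}.
P(S) = 0.059 + 0.751 = 0.81.
P(D ∩ S) = 0.05·0.059 + 0.22·0.751 = 0.00295 + 0.16522 = 0.16817.
P(D | S) = 0.16817 / 0.81 = 0.207617…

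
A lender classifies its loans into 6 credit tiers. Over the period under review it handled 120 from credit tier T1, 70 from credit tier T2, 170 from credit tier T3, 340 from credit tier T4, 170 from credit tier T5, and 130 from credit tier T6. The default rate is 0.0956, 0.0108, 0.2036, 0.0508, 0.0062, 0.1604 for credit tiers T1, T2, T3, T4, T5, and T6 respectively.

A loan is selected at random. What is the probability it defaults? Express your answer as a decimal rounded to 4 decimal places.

Total: 120 + 70 + 170 + 340 + 170 + 130 = 1000.
P(T1) = 120/1000 = 0.12. P(T2) = 70/1000 = 0.07. P(T3) = 170/1000 = 0.17. P(T4) = 340/1000 = 0.34. P(T5) = 170/1000 = 0.17. P(T6) = 130/1000 = 0.13.
P(D) = P(D|T1)·P(T1) + P(D|T2)·P(T2) + P(D|T3)·P(T3) + P(D|T4)·P(T4) + P(D|T5)·P(T5) + P(D|T6)·P(T6)
      = 0.0956·0.12 + 0.0108·0.07 + 0.2036·0.17 + 0.0508·0.34 + 0.0062·0.17 + 0.1604·0.13
      = 0.011472 + 0.000756 + 0.034612 + 0.017272 + 0.001054 + 0.020852 = 0.086018

P(D) ≈ 0.0860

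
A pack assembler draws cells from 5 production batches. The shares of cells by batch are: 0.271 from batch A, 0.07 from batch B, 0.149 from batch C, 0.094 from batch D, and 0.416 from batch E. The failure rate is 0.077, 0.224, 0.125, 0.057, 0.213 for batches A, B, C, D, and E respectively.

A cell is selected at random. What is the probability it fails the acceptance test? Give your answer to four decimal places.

P(F) = P(F|A)·P(A) + P(F|B)·P(B) + P(F|C)·P(C) + P(F|D)·P(D) + P(F|E)·P(E)
      = 0.077·0.271 + 0.224·0.07 + 0.125·0.149 + 0.057·0.094 + 0.213·0.416
      = 0.020867 + 0.01568 + 0.018625 + 0.005358 + 0.088608 = 0.149138

P(F) ≈ 0.1491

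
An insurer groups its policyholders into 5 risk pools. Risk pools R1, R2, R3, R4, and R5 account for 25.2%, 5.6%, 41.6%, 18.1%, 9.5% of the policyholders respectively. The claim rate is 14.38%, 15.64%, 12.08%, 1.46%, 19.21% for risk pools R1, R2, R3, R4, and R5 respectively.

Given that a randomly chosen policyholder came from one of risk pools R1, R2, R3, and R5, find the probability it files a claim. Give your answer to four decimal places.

0.1386

Let S = {R1, R2, R3, R5}.
P(S) = 0.252 + 0.056 + 0.416 + 0.095 = 0.819.
P(C ∩ S) = 0.1438·0.252 + 0.1564·0.056 + 0.1208·0.416 + 0.1921·0.095 = 0.0362376 + 0.0087584 + 0.0502528 + 0.0182495 = 0.1134983.
P(C | S) = 0.1134983 / 0.819 = 0.138582…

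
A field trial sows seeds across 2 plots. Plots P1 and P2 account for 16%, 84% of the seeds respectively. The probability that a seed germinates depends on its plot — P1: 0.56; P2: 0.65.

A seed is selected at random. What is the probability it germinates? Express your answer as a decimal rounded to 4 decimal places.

P(G) ≈ 0.6356

P(G) = P(G|P1)·P(P1) + P(G|P2)·P(P2)
      = 0.56·0.16 + 0.65·0.84
      = 0.0896 + 0.546 = 0.6356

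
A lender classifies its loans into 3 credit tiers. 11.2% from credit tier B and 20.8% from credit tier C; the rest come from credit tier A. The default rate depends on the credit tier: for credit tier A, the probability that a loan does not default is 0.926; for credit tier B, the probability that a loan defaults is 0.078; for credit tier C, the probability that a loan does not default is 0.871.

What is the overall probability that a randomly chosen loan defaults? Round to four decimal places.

P(A) = 1 − (0.112 + 0.208) = 0.68.
P(D|A) = 1 − 0.926 = 0.074.
P(D|C) = 1 − 0.871 = 0.129.
P(D) = P(D|A)·P(A) + P(D|B)·P(B) + P(D|C)·P(C)
      = 0.074·0.68 + 0.078·0.112 + 0.129·0.208
      = 0.05032 + 0.008736 + 0.026832 = 0.085888

0.0859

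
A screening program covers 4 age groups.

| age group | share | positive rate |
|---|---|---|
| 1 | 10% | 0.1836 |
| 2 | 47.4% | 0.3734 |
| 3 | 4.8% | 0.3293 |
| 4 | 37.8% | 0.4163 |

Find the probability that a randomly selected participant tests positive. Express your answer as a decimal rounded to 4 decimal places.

By the law of total probability,
P(T) = P(T|1)·P(1) + P(T|2)·P(2) + P(T|3)·P(3) + P(T|4)·P(4)
      = 0.1836·0.1 + 0.3734·0.474 + 0.3293·0.048 + 0.4163·0.378
      = 0.01836 + 0.1769916 + 0.0158064 + 0.1573614 = 0.3685194

0.3685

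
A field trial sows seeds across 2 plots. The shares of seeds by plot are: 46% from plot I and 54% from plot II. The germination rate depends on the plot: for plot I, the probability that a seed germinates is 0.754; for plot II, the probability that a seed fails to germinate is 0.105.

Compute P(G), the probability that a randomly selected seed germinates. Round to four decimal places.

P(G) ≈ 0.8301

P(G|II) = 1 − 0.105 = 0.895.
P(G) = P(G|I)·P(I) + P(G|II)·P(II)
      = 0.754·0.46 + 0.895·0.54
      = 0.34684 + 0.4833 = 0.83014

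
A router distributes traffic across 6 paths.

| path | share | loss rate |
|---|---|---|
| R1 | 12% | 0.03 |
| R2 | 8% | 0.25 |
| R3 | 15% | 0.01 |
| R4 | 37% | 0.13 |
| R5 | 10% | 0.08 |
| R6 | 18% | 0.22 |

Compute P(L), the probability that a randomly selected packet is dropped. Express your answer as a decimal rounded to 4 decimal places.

0.1208

Summing over the partition,
P(L) = P(L|R1)·P(R1) + P(L|R2)·P(R2) + P(L|R3)·P(R3) + P(L|R4)·P(R4) + P(L|R5)·P(R5) + P(L|R6)·P(R6)
      = 0.03·0.12 + 0.25·0.08 + 0.01·0.15 + 0.13·0.37 + 0.08·0.1 + 0.22·0.18
      = 0.0036 + 0.02 + 0.0015 + 0.0481 + 0.008 + 0.0396 = 0.1208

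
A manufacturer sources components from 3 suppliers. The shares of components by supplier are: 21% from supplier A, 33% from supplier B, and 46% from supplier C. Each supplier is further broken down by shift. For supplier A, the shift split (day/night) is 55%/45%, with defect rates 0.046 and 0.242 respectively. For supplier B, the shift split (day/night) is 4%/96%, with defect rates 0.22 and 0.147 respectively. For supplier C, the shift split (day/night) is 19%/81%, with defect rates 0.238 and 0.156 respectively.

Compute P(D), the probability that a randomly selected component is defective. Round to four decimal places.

P(D) ≈ 0.1566

P(D|A) = 0.55·0.046 + 0.45·0.242 = 0.0253 + 0.1089 = 0.1342
P(D|B) = 0.04·0.22 + 0.96·0.147 = 0.0088 + 0.14112 = 0.14992
P(D|C) = 0.19·0.238 + 0.81·0.156 = 0.04522 + 0.12636 = 0.17158
By total probability over the outer partition,
P(D) = 0.21·0.1342 + 0.33·0.14992 + 0.46·0.17158
      = 0.028182 + 0.0494736 + 0.0789268 = 0.1565824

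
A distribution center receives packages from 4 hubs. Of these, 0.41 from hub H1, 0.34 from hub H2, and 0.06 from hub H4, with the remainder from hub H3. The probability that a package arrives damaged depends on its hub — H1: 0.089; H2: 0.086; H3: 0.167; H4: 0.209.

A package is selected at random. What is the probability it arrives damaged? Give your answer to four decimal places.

P(D) ≈ 0.1100

P(H3) = 1 − (0.41 + 0.34 + 0.06) = 0.19.
P(D) = P(D|H1)·P(H1) + P(D|H2)·P(H2) + P(D|H3)·P(H3) + P(D|H4)·P(H4)
      = 0.089·0.41 + 0.086·0.34 + 0.167·0.19 + 0.209·0.06
      = 0.03649 + 0.02924 + 0.03173 + 0.01254 = 0.11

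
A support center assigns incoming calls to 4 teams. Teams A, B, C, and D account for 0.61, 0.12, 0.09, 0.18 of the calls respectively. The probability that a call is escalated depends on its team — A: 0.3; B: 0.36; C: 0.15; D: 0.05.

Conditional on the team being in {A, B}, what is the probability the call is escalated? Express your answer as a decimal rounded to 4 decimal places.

Let S = {A, B}.
P(S) = 0.61 + 0.12 = 0.73.
P(E ∩ S) = 0.3·0.61 + 0.36·0.12 = 0.183 + 0.0432 = 0.2262.
P(E | S) = 0.2262 / 0.73 = 0.309863…

P(E|S) ≈ 0.3099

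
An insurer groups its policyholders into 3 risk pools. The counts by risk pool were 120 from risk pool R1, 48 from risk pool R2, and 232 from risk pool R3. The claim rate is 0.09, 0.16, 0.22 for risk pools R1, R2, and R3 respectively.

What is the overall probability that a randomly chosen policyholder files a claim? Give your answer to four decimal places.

P(C) ≈ 0.1738

Total: 120 + 48 + 232 = 400.
P(R1) = 120/400 = 0.3. P(R2) = 48/400 = 0.12. P(R3) = 232/400 = 0.58.
By the law of total probability,
P(C) = P(C|R1)·P(R1) + P(C|R2)·P(R2) + P(C|R3)·P(R3)
      = 0.09·0.3 + 0.16·0.12 + 0.22·0.58
      = 0.027 + 0.0192 + 0.1276 = 0.1738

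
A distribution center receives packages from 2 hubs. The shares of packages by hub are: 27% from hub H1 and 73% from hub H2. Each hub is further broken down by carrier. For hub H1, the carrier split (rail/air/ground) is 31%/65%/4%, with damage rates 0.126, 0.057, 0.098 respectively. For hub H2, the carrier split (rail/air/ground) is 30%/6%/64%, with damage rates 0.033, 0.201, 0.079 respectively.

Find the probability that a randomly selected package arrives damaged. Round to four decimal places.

0.0745

P(D|H1) = 0.31·0.126 + 0.65·0.057 + 0.04·0.098 = 0.03906 + 0.03705 + 0.00392 = 0.08003
P(D|H2) = 0.3·0.033 + 0.06·0.201 + 0.64·0.079 = 0.0099 + 0.01206 + 0.05056 = 0.07252
Then overall,
P(D) = 0.27·0.08003 + 0.73·0.07252
      = 0.0216081 + 0.0529396 = 0.0745477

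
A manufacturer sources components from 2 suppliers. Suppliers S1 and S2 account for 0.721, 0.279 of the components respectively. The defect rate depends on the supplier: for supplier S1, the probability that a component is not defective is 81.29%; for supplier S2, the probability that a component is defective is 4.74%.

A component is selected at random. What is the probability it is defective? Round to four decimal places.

P(D) ≈ 0.1481

P(D|S1) = 1 − 0.8129 = 0.1871.
P(D) = P(D|S1)·P(S1) + P(D|S2)·P(S2)
      = 0.1871·0.721 + 0.0474·0.279
      = 0.1348991 + 0.0132246 = 0.1481237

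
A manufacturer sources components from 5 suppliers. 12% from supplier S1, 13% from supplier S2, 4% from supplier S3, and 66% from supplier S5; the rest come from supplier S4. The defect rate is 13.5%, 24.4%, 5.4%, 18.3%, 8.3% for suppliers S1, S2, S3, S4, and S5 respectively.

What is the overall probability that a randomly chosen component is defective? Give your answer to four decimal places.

P(D) ≈ 0.1140

P(S4) = 1 − (0.12 + 0.13 + 0.04 + 0.66) = 0.05.
P(D) = P(D|S1)·P(S1) + P(D|S2)·P(S2) + P(D|S3)·P(S3) + P(D|S4)·P(S4) + P(D|S5)·P(S5)
      = 0.135·0.12 + 0.244·0.13 + 0.054·0.04 + 0.183·0.05 + 0.083·0.66
      = 0.0162 + 0.03172 + 0.00216 + 0.00915 + 0.05478 = 0.11401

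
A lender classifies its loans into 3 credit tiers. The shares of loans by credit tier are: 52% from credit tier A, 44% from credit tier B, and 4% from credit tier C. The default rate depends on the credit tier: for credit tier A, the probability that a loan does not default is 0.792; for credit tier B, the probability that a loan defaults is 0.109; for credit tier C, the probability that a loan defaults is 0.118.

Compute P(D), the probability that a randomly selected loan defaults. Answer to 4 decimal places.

0.1608

P(D|A) = 1 − 0.792 = 0.208.
Summing over the partition,
P(D) = P(D|A)·P(A) + P(D|B)·P(B) + P(D|C)·P(C)
      = 0.208·0.52 + 0.109·0.44 + 0.118·0.04
      = 0.10816 + 0.04796 + 0.00472 = 0.16084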